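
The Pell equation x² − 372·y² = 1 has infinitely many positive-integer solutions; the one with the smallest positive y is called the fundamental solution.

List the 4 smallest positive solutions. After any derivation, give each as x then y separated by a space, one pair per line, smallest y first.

12151 630
295293601 15310260
7176225079351 372069937890
174396621583094401 9042043615292520

[19; 3,2,12,2,3,38] for √372; ℓ=6 ⇒ convergent index 5
a_0=19:  p_0=19·1+0=19,  q_0=19·0+1=1
…
a_2=2:  p_2=2·58+19=135,  q_2=2·3+1=7
a_3=12:  p_3=12·135+58=1678,  q_3=12·7+3=87
a_4=2:  p_4=2·1678+135=3491,  q_4=2·87+7=181
a_5=3:  p_5=3·3491+1678=12151,  q_5=3·181+87=630
fundamental: x₁=12151, y₁=630  (since 147646801 − 372·396900 = 1)
(x_2, y_2) = (12151·12151 + 372·630·630, 12151·630 + 630·12151) = (295293601, 15310260)
(x_3, y_3) = (12151·295293601 + 372·630·15310260, 12151·15310260 + 630·295293601) = (7176225079351, 372069937890)
(x_4, y_4) = (12151·7176225079351 + 372·630·372069937890, 12151·372069937890 + 630·7176225079351) = (174396621583094401, 9042043615292520)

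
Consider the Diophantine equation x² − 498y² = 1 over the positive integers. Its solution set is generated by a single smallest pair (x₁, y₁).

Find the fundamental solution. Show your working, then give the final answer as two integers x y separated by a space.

179777 8056

√498 → a₀=22, period (3,6,22,6,3,44); ℓ=6 even so k=5
i=0: a=22 ⇒ p=22, q=1
i=1: a=3 ⇒ p=67, q=3
i=2: a=6 ⇒ p=424, q=19
i=3: a=22 ⇒ p=9395, q=421
i=4: a=6 ⇒ p=56794, q=2545
i=5: a=3 ⇒ p=179777, q=8056
→ (179777, 8056).  Check: 179777²=32319769729, 498·8056²=32319769728, difference 1.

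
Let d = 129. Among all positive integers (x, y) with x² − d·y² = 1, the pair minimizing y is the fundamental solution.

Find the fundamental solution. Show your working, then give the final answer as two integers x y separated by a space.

16855 1484

√129 → a₀=11, period (2,1,3,1,6,1,3,1,2,22); ℓ=10 even so k=9
k=0  a_k=11  p_k/q_k = 11/1
…
k=2  a_k=1  p_k/q_k = 34/3
k=3  a_k=3  p_k/q_k = 125/11
k=4  a_k=1  p_k/q_k = 159/14
k=5  a_k=6  p_k/q_k = 1079/95
k=6  a_k=1  p_k/q_k = 1238/109
…
k=8  a_k=1  p_k/q_k = 6031/531
k=9  a_k=2  p_k/q_k = 16855/1484
(x₁, y₁) = (16855, 1484);  16855² − 129·1484² = 1 ✓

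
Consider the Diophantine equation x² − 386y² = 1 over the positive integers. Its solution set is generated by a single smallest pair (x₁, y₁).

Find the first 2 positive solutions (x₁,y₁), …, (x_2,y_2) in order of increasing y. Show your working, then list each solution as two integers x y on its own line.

111555 5678
24889036049 1266818580

√386 = [19; 1,1,1,4,1,18,1,4,1,1,1,38, …], period ℓ=12 (even) → k=11
k=0  a_k=19  p_k/q_k = 19/1
k=1  a_k=1  p_k/q_k = 20/1
…
k=3  a_k=1  p_k/q_k = 59/3
…
k=10  a_k=1  p_k/q_k = 72163/3673
k=11  a_k=1  p_k/q_k = 111555/5678
fundamental: x₁=111555, y₁=5678  (since 12444518025 − 386·32239684 = 1)
(x_2, y_2) = (111555·111555 + 386·5678·5678, 111555·5678 + 5678·111555) = (24889036049, 1266818580)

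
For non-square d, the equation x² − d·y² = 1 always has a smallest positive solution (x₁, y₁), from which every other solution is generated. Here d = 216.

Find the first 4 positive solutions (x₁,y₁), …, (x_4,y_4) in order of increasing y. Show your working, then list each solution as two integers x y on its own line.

√216 = [14; 1,2,3,2,1,28, …], period ℓ=6 (even) → k=5
i=0: a=14 ⇒ p=14, q=1
i=1: a=1 ⇒ p=15, q=1
i=2: a=2 ⇒ p=44, q=3
…
i=4: a=2 ⇒ p=338, q=23
i=5: a=1 ⇒ p=485, q=33
(x₁, y₁) = (485, 33);  485² − 216·33² = 1 ✓
n=2: (485,33)∘(485,33) = (485·485+216·33·33, 485·33+33·485) = (470449,32010)
n=3: (470449,32010)∘(485,33) = (485·470449+216·33·32010, 485·32010+33·470449) = (456335045,31049667)
n=4: (456335045,31049667)∘(485,33) = (485·456335045+216·33·31049667, 485·31049667+33·456335045) = (442644523201,30118144980)

485 33
470449 32010
456335045 31049667
442644523201 30118144980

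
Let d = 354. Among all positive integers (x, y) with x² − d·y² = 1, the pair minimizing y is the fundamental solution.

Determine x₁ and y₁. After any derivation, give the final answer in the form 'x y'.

258065 13716

[18; 1,4,2,2,18,2,2,4,1,36] for √354; ℓ=10 ⇒ convergent index 9
step 0: (18, 1)  from 18·(1,0) + (0,1)
…
step 4: (508, 27)  from 2·(207,11) + (94,5)
step 5: (9351, 497)  from 18·(508,27) + (207,11)
step 6: (19210, 1021)  from 2·(9351,497) + (508,27)
…
step 8: (210294, 11177)  from 4·(47771,2539) + (19210,1021)
step 9: (258065, 13716)  from 1·(210294,11177) + (47771,2539)
fundamental: x₁=258065, y₁=13716  (since 66597544225 − 354·188128656 = 1)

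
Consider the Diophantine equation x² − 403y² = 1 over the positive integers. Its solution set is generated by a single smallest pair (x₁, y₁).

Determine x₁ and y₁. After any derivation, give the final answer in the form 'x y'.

[20; 13,2,1,3,1,3,1,2,13,40] for √403; ℓ=10 ⇒ convergent index 9
i=0: a=20 ⇒ p=20, q=1
…
i=3: a=1 ⇒ p=803, q=40
i=4: a=3 ⇒ p=2951, q=147
i=5: a=1 ⇒ p=3754, q=187
i=6: a=3 ⇒ p=14213, q=708
…
i=8: a=2 ⇒ p=50147, q=2498
i=9: a=13 ⇒ p=669878, q=33369
fundamental: x₁=669878, y₁=33369  (since 448736534884 − 403·1113490161 = 1)

669878 33369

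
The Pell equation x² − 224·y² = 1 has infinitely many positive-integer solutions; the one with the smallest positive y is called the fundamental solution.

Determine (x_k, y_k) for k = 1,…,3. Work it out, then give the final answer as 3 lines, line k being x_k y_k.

15 1
449 30
13455 899

d=224: √d = [14; 1,28] (ℓ=2, even), read p_1/q_1
step 0: (14, 1)  from 14·(1,0) + (0,1)
step 1: (15, 1)  from 1·(14,1) + (1,0)
→ (15, 1).  Check: 15²=225, 224·1²=224, difference 1.
k=2:  x_2 = 15·15+224·1·1 = 449,  y_2 = 15·1+1·15 = 30
k=3:  x_3 = 15·449+224·1·30 = 13455,  y_3 = 15·30+1·449 = 899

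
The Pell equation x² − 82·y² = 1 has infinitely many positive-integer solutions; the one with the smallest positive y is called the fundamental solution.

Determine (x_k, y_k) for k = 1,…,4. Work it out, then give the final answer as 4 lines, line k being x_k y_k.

163 18
53137 5868
17322499 1912950
5647081537 623615832

√82 → a₀=9, period (18); ℓ=1 odd so k=1
step 0: (9, 1)  from 9·(1,0) + (0,1)
step 1: (163, 18)  from 18·(9,1) + (1,0)
(x₁, y₁) = (163, 18);  163² − 82·18² = 1 ✓
(163+18√82)^2 = 53137 + 5868√82
(163+18√82)^3 = 17322499 + 1912950√82
(163+18√82)^4 = 5647081537 + 623615832√82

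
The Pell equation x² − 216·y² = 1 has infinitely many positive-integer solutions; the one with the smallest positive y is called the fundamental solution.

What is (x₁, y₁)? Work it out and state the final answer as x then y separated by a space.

[14; 1,2,3,2,1,28] for √216; ℓ=6 ⇒ convergent index 5
a_0=14:  p_0=14·1+0=14,  q_0=14·0+1=1
…
a_2=2:  p_2=2·15+14=44,  q_2=2·1+1=3
…
a_4=2:  p_4=2·147+44=338,  q_4=2·10+3=23
a_5=1:  p_5=1·338+147=485,  q_5=1·23+10=33
fundamental: x₁=485, y₁=33  (since 235225 − 216·1089 = 1)

485 33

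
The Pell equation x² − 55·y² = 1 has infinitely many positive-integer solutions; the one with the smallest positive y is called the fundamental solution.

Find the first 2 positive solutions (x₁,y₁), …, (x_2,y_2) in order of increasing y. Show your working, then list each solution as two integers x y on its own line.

89 12
15841 2136

√55 = [7; 2,2,2,14, …], period ℓ=4 (even) → k=3
a_0=7:  p_0=7·1+0=7,  q_0=7·0+1=1
…
a_2=2:  p_2=2·15+7=37,  q_2=2·2+1=5
a_3=2:  p_3=2·37+15=89,  q_3=2·5+2=12
→ (89, 12).  Check: 89²=7921, 55·12²=7920, difference 1.
k=2:  x_2 = 89·89+55·12·12 = 15841,  y_2 = 89·12+12·89 = 2136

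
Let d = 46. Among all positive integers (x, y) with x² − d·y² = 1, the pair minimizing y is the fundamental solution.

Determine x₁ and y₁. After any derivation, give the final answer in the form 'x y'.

[6; 1,3,1,1,2,6,2,1,1,3,1,12] for √46; ℓ=12 ⇒ convergent index 11
i=0: a=6 ⇒ p=6, q=1
i=1: a=1 ⇒ p=7, q=1
i=2: a=3 ⇒ p=27, q=4
i=3: a=1 ⇒ p=34, q=5
i=4: a=1 ⇒ p=61, q=9
…
i=6: a=6 ⇒ p=997, q=147
…
i=9: a=1 ⇒ p=5297, q=781
i=10: a=3 ⇒ p=19038, q=2807
i=11: a=1 ⇒ p=24335, q=3588
fundamental: x₁=24335, y₁=3588  (since 592192225 − 46·12873744 = 1)

24335 3588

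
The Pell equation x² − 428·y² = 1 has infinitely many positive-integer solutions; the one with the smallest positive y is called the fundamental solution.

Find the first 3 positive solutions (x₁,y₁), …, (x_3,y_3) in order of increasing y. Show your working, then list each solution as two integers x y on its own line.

d=428: √d = [20; 1,2,4,1,5,10,5,1,4,2,1,40] (ℓ=12, even), read p_11/q_11
k=0  a_k=20  p_k/q_k = 20/1
…
k=4  a_k=1  p_k/q_k = 331/16
…
k=6  a_k=10  p_k/q_k = 19571/946
k=7  a_k=5  p_k/q_k = 99779/4823
k=8  a_k=1  p_k/q_k = 119350/5769
…
k=10  a_k=2  p_k/q_k = 1273708/61567
k=11  a_k=1  p_k/q_k = 1850887/89466
→ (1850887, 89466).  Check: 1850887²=3425782686769, 428·89466²=3425782686768, difference 1.
(x_2, y_2) = (1850887·1850887 + 428·89466·89466, 1850887·89466 + 89466·1850887) = (6851565373537, 331182912684)
(x_3, y_3) = (1850887·6851565373537 + 428·89466·331182912684, 1850887·331182912684 + 89466·6851565373537) = (25362946559057703751, 1225964295417811950)

1850887 89466
6851565373537 331182912684
25362946559057703751 1225964295417811950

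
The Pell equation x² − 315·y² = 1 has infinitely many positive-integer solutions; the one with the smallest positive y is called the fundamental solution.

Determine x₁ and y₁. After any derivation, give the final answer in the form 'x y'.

√315 → a₀=17, period (1,2,1,34); ℓ=4 even so k=3
step 0: (17, 1)  from 17·(1,0) + (0,1)
step 1: (18, 1)  from 1·(17,1) + (1,0)
step 2: (53, 3)  from 2·(18,1) + (17,1)
step 3: (71, 4)  from 1·(53,3) + (18,1)
→ (71, 4).  Check: 71²=5041, 315·4²=5040, difference 1.

71 4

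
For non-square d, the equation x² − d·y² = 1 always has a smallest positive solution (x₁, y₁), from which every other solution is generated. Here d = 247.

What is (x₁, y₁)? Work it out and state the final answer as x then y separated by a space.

√247 = [15; 1,2,1,1,9,1,9,1,1,2,1,30, …], period ℓ=12 (even) → k=11
k=0  a_k=15  p_k/q_k = 15/1
k=1  a_k=1  p_k/q_k = 16/1
k=2  a_k=2  p_k/q_k = 47/3
k=3  a_k=1  p_k/q_k = 63/4
k=4  a_k=1  p_k/q_k = 110/7
k=5  a_k=9  p_k/q_k = 1053/67
…
k=9  a_k=1  p_k/q_k = 24203/1540
k=10  a_k=2  p_k/q_k = 61089/3887
k=11  a_k=1  p_k/q_k = 85292/5427
→ (85292, 5427).  Check: 85292²=7274725264, 247·5427²=7274725263, difference 1.

85292 5427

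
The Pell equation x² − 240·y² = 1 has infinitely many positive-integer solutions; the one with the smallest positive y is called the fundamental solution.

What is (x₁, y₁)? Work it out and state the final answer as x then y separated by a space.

31 2

√240 → a₀=15, period (2,30); ℓ=2 even so k=1
step 0: (15, 1)  from 15·(1,0) + (0,1)
step 1: (31, 2)  from 2·(15,1) + (1,0)
(x₁, y₁) = (31, 2);  31² − 240·2² = 1 ✓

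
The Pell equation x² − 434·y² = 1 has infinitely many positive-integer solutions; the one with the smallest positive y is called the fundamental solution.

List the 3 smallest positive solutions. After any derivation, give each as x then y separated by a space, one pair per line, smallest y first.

d=434: √d = [20; 1,4,1,40] (ℓ=4, even), read p_3/q_3
i=0: a=20 ⇒ p=20, q=1
i=1: a=1 ⇒ p=21, q=1
i=2: a=4 ⇒ p=104, q=5
i=3: a=1 ⇒ p=125, q=6
(x₁, y₁) = (125, 6);  125² − 434·6² = 1 ✓
(x_2, y_2) = (125·125 + 434·6·6, 125·6 + 6·125) = (31249, 1500)
(x_3, y_3) = (125·31249 + 434·6·1500, 125·1500 + 6·31249) = (7812125, 374994)

125 6
31249 1500
7812125 374994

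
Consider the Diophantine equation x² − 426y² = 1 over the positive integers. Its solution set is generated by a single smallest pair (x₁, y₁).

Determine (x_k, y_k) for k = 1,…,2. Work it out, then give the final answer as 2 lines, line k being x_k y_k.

√426 → a₀=20, period (1,1,1,3,2,6,2,3,1,1,1,40); ℓ=12 even so k=11
a_0=20:  p_0=20·1+0=20,  q_0=20·0+1=1
a_1=1:  p_1=1·20+1=21,  q_1=1·1+0=1
a_2=1:  p_2=1·21+20=41,  q_2=1·1+1=2
a_3=1:  p_3=1·41+21=62,  q_3=1·2+1=3
…
a_5=2:  p_5=2·227+62=516,  q_5=2·11+3=25
a_6=6:  p_6=6·516+227=3323,  q_6=6·25+11=161
a_7=2:  p_7=2·3323+516=7162,  q_7=2·161+25=347
a_8=3:  p_8=3·7162+3323=24809,  q_8=3·347+161=1202
a_9=1:  p_9=1·24809+7162=31971,  q_9=1·1202+347=1549
a_10=1:  p_10=1·31971+24809=56780,  q_10=1·1549+1202=2751
a_11=1:  p_11=1·56780+31971=88751,  q_11=1·2751+1549=4300
(x₁, y₁) = (88751, 4300);  88751² − 426·4300² = 1 ✓
(88751+4300√426)^2 = 15753480001 + 763258600√426

88751 4300
15753480001 763258600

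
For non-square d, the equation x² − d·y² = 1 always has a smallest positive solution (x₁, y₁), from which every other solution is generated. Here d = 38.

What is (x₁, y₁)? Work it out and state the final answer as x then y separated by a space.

d=38: √d = [6; 6,12] (ℓ=2, even), read p_1/q_1
k=0  a_k=6  p_k/q_k = 6/1
k=1  a_k=6  p_k/q_k = 37/6
fundamental: x₁=37, y₁=6  (since 1369 − 38·36 = 1)

37 6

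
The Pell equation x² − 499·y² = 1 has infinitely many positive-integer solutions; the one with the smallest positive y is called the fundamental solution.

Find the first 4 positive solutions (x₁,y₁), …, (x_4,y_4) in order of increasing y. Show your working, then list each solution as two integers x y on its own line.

√499 → a₀=22, period (2,1,21,1,2,44); ℓ=6 even so k=5
k=0  a_k=22  p_k/q_k = 22/1
…
k=2  a_k=1  p_k/q_k = 67/3
…
k=4  a_k=1  p_k/q_k = 1519/68
k=5  a_k=2  p_k/q_k = 4490/201
→ (4490, 201).  Check: 4490²=20160100, 499·201²=20160099, difference 1.
(4490+201√499)^2 = 40320199 + 1804980√499
(4490+201√499)^3 = 362075382530 + 16208720199√499
(4490+201√499)^4 = 3251436894799201 + 145554305582040√499

4490 201
40320199 1804980
362075382530 16208720199
3251436894799201 145554305582040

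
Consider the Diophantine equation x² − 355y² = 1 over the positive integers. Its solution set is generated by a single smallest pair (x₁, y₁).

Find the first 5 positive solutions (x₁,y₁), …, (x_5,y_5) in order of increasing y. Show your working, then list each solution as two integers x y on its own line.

√355 → a₀=18, period (1,5,3,3,1,6,1,3,3,5,1,36); ℓ=12 even so k=11
i=0: a=18 ⇒ p=18, q=1
…
i=3: a=3 ⇒ p=358, q=19
…
i=5: a=1 ⇒ p=1545, q=82
i=6: a=6 ⇒ p=10457, q=555
…
i=8: a=3 ⇒ p=46463, q=2466
i=9: a=3 ⇒ p=151391, q=8035
i=10: a=5 ⇒ p=803418, q=42641
i=11: a=1 ⇒ p=954809, q=50676
fundamental: x₁=954809, y₁=50676  (since 911660226481 − 355·2568056976 = 1)
n=2: (954809,50676)∘(954809,50676) = (954809·954809+355·50676·50676, 954809·50676+50676·954809) = (1823320452961,96771801768)
n=3: (1823320452961,96771801768)∘(954809,50676) = (954809·1823320452961+355·50676·96771801768, 954809·96771801768+50676·1823320452961) = (3481845556741524089,184797174548553948)
n=4: (3481845556741524089,184797174548553948)∘(954809,50676) = (954809·3481845556741524089+355·50676·184797174548553948, 954809·184797174548553948+50676·3481845556741524089) = (6648994948371812427335041,352892010866963721270096)
n=5: (6648994948371812427335041,352892010866963721270096)∘(954809,50676) = (954809·6648994948371812427335041+355·50676·352892010866963721270096, 954809·352892010866963721270096+50676·6648994948371812427335041) = (12697040435316401858305944800249,673888936007564730309809629380)

954809 50676
1823320452961 96771801768
3481845556741524089 184797174548553948
6648994948371812427335041 352892010866963721270096
12697040435316401858305944800249 673888936007564730309809629380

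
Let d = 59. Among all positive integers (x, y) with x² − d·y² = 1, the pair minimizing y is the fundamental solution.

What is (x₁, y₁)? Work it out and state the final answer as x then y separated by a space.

530 69

√59 → a₀=7, period (1,2,7,2,1,14); ℓ=6 even so k=5
step 0: (7, 1)  from 7·(1,0) + (0,1)
…
step 3: (169, 22)  from 7·(23,3) + (8,1)
step 4: (361, 47)  from 2·(169,22) + (23,3)
step 5: (530, 69)  from 1·(361,47) + (169,22)
fundamental: x₁=530, y₁=69  (since 280900 − 59·4761 = 1)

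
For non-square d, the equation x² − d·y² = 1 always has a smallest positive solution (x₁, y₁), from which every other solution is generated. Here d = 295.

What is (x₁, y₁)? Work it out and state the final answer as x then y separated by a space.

2024999 117900

√295 = [17; 5,1,2,3,2,6,2,3,2,1,5,34, …], period ℓ=12 (even) → k=11
k=0  a_k=17  p_k/q_k = 17/1
k=1  a_k=5  p_k/q_k = 86/5
k=2  a_k=1  p_k/q_k = 103/6
k=3  a_k=2  p_k/q_k = 292/17
k=4  a_k=3  p_k/q_k = 979/57
k=5  a_k=2  p_k/q_k = 2250/131
…
k=7  a_k=2  p_k/q_k = 31208/1817
…
k=9  a_k=2  p_k/q_k = 247414/14405
k=10  a_k=1  p_k/q_k = 355517/20699
k=11  a_k=5  p_k/q_k = 2024999/117900
fundamental: x₁=2024999, y₁=117900  (since 4100620950001 − 295·13900410000 = 1)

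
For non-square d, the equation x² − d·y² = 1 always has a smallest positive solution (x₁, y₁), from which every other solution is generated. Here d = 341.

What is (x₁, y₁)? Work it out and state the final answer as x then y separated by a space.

d=341: √d = [18; 2,6,1,8,2,…,6,2,36] (ℓ=14, even), read p_13/q_13
k=0  a_k=18  p_k/q_k = 18/1
…
k=5  a_k=2  p_k/q_k = 5189/281
k=6  a_k=1  p_k/q_k = 7645/414
k=7  a_k=2  p_k/q_k = 20479/1109
k=8  a_k=1  p_k/q_k = 28124/1523
…
k=11  a_k=1  p_k/q_k = 718667/38918
k=12  a_k=6  p_k/q_k = 4953942/268271
k=13  a_k=2  p_k/q_k = 10626551/575460
(x₁, y₁) = (10626551, 575460);  10626551² − 341·575460² = 1 ✓

10626551 575460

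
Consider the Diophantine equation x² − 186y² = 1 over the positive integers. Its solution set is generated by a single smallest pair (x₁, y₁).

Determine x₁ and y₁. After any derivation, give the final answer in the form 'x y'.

√186 → a₀=13, period (1,1,1,3,4,3,1,1,1,26); ℓ=10 even so k=9
step 0: (13, 1)  from 13·(1,0) + (0,1)
…
step 2: (27, 2)  from 1·(14,1) + (13,1)
step 3: (41, 3)  from 1·(27,2) + (14,1)
…
step 6: (2073, 152)  from 3·(641,47) + (150,11)
…
step 8: (4787, 351)  from 1·(2714,199) + (2073,152)
step 9: (7501, 550)  from 1·(4787,351) + (2714,199)
fundamental: x₁=7501, y₁=550  (since 56265001 − 186·302500 = 1)

7501 550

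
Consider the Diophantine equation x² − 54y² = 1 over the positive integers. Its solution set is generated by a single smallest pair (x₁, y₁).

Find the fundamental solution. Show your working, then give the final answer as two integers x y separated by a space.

485 66

d=54: √d = [7; 2,1,6,1,2,14] (ℓ=6, even), read p_5/q_5
step 0: (7, 1)  from 7·(1,0) + (0,1)
step 1: (15, 2)  from 2·(7,1) + (1,0)
step 2: (22, 3)  from 1·(15,2) + (7,1)
step 3: (147, 20)  from 6·(22,3) + (15,2)
step 4: (169, 23)  from 1·(147,20) + (22,3)
step 5: (485, 66)  from 2·(169,23) + (147,20)
(x₁, y₁) = (485, 66);  485² − 54·66² = 1 ✓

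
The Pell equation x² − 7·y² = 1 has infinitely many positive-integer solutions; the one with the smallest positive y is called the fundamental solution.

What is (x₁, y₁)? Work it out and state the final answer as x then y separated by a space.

8 3

√7 = [2; 1,1,1,4, …], period ℓ=4 (even) → k=3
i=0: a=2 ⇒ p=2, q=1
…
i=2: a=1 ⇒ p=5, q=2
i=3: a=1 ⇒ p=8, q=3
fundamental: x₁=8, y₁=3  (since 64 − 7·9 = 1)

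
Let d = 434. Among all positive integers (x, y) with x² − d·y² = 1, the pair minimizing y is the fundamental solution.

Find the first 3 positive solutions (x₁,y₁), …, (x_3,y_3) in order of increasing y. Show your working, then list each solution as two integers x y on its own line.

√434 → a₀=20, period (1,4,1,40); ℓ=4 even so k=3
a_0=20:  p_0=20·1+0=20,  q_0=20·0+1=1
a_1=1:  p_1=1·20+1=21,  q_1=1·1+0=1
a_2=4:  p_2=4·21+20=104,  q_2=4·1+1=5
a_3=1:  p_3=1·104+21=125,  q_3=1·5+1=6
→ (125, 6).  Check: 125²=15625, 434·6²=15624, difference 1.
n=2: (125,6)∘(125,6) = (125·125+434·6·6, 125·6+6·125) = (31249,1500)
n=3: (31249,1500)∘(125,6) = (125·31249+434·6·1500, 125·1500+6·31249) = (7812125,374994)

125 6
31249 1500
7812125 374994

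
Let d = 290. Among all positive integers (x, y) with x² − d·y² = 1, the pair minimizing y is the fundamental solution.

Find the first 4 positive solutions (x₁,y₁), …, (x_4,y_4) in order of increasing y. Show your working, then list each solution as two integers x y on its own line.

d=290: √d = [17; 34] (ℓ=1, odd), read p_1/q_1
step 0: (17, 1)  from 17·(1,0) + (0,1)
step 1: (579, 34)  from 34·(17,1) + (1,0)
(x₁, y₁) = (579, 34);  579² − 290·34² = 1 ✓
n=2: (579,34)∘(579,34) = (579·579+290·34·34, 579·34+34·579) = (670481,39372)
n=3: (670481,39372)∘(579,34) = (579·670481+290·34·39372, 579·39372+34·670481) = (776416419,45592742)
n=4: (776416419,45592742)∘(579,34) = (579·776416419+290·34·45592742, 579·45592742+34·776416419) = (899089542721,52796355864)

579 34
670481 39372
776416419 45592742
899089542721 52796355864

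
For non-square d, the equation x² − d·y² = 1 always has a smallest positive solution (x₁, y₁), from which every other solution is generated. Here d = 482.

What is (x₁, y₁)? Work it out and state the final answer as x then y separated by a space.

d=482: √d = [21; 1,20,1,42] (ℓ=4, even), read p_3/q_3
i=0: a=21 ⇒ p=21, q=1
i=1: a=1 ⇒ p=22, q=1
i=2: a=20 ⇒ p=461, q=21
i=3: a=1 ⇒ p=483, q=22
→ (483, 22).  Check: 483²=233289, 482·22²=233288, difference 1.

483 22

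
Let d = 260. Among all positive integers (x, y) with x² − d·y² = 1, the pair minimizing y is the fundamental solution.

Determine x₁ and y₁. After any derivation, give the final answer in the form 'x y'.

129 8

√260 → a₀=16, period (8,32); ℓ=2 even so k=1
a_0=16:  p_0=16·1+0=16,  q_0=16·0+1=1
a_1=8:  p_1=8·16+1=129,  q_1=8·1+0=8
(x₁, y₁) = (129, 8);  129² − 260·8² = 1 ✓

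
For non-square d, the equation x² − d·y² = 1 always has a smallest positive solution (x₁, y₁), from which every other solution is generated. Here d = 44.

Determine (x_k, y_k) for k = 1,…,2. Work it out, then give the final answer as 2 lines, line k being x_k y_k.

199 30
79201 11940

[6; 1,1,1,2,1,1,1,12] for √44; ℓ=8 ⇒ convergent index 7
i=0: a=6 ⇒ p=6, q=1
i=1: a=1 ⇒ p=7, q=1
i=2: a=1 ⇒ p=13, q=2
…
i=4: a=2 ⇒ p=53, q=8
…
i=6: a=1 ⇒ p=126, q=19
i=7: a=1 ⇒ p=199, q=30
fundamental: x₁=199, y₁=30  (since 39601 − 44·900 = 1)
n=2: (199,30)∘(199,30) = (199·199+44·30·30, 199·30+30·199) = (79201,11940)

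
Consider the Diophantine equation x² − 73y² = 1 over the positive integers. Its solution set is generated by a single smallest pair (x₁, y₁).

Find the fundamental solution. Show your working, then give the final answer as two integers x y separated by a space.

d=73: √d = [8; 1,1,5,5,1,1,16] (ℓ=7, odd), read p_13/q_13
i=0: a=8 ⇒ p=8, q=1
…
i=3: a=5 ⇒ p=94, q=11
…
i=6: a=1 ⇒ p=1068, q=125
…
i=9: a=1 ⇒ p=36406, q=4261
…
i=11: a=5 ⇒ p=1040241, q=121751
i=12: a=1 ⇒ p=1241008, q=145249
i=13: a=1 ⇒ p=2281249, q=267000
fundamental: x₁=2281249, y₁=267000  (since 5204097000001 − 73·71289000000 = 1)

2281249 267000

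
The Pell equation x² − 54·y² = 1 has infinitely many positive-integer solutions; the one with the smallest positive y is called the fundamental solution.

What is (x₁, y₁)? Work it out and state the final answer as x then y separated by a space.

d=54: √d = [7; 2,1,6,1,2,14] (ℓ=6, even), read p_5/q_5
a_0=7:  p_0=7·1+0=7,  q_0=7·0+1=1
a_1=2:  p_1=2·7+1=15,  q_1=2·1+0=2
…
a_4=1:  p_4=1·147+22=169,  q_4=1·20+3=23
a_5=2:  p_5=2·169+147=485,  q_5=2·23+20=66
fundamental: x₁=485, y₁=66  (since 235225 − 54·4356 = 1)

485 66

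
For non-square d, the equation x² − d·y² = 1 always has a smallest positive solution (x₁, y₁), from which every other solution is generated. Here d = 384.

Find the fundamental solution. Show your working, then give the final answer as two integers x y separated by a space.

4801 245

√384 → a₀=19, period (1,1,2,9,2,1,1,38); ℓ=8 even so k=7
i=0: a=19 ⇒ p=19, q=1
i=1: a=1 ⇒ p=20, q=1
i=2: a=1 ⇒ p=39, q=2
…
i=5: a=2 ⇒ p=1940, q=99
i=6: a=1 ⇒ p=2861, q=146
i=7: a=1 ⇒ p=4801, q=245
(x₁, y₁) = (4801, 245);  4801² − 384·245² = 1 ✓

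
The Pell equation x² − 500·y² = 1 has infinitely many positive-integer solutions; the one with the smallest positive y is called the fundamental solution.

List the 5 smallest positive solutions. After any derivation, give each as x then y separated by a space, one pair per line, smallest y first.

930249 41602
1730726404001 77400437796
3220013013190122249 144003359718540806
5990827771012465337616001 267917962749548332043592
11145923086309929722690704506249 498460833859465169310720288010

[22; 2,1,3,2,1,…,1,2,44] for √500; ℓ=14 ⇒ convergent index 13
a_0=22:  p_0=22·1+0=22,  q_0=22·0+1=1
a_1=2:  p_1=2·22+1=45,  q_1=2·1+0=2
a_2=1:  p_2=1·45+22=67,  q_2=1·2+1=3
…
a_4=2:  p_4=2·246+67=559,  q_4=2·11+3=25
…
a_8=1:  p_8=1·14445+1364=15809,  q_8=1·646+61=707
a_9=1:  p_9=1·15809+14445=30254,  q_9=1·707+646=1353
…
a_11=3:  p_11=3·76317+30254=259205,  q_11=3·3413+1353=11592
a_12=1:  p_12=1·259205+76317=335522,  q_12=1·11592+3413=15005
a_13=2:  p_13=2·335522+259205=930249,  q_13=2·15005+11592=41602
→ (930249, 41602).  Check: 930249²=865363202001, 500·41602²=865363202000, difference 1.
n=2: (930249,41602)∘(930249,41602) = (930249·930249+500·41602·41602, 930249·41602+41602·930249) = (1730726404001,77400437796)
n=3: (1730726404001,77400437796)∘(930249,41602) = (930249·1730726404001+500·41602·77400437796, 930249·77400437796+41602·1730726404001) = (3220013013190122249,144003359718540806)
n=4: (3220013013190122249,144003359718540806)∘(930249,41602) = (930249·3220013013190122249+500·41602·144003359718540806, 930249·144003359718540806+41602·3220013013190122249) = (5990827771012465337616001,267917962749548332043592)
n=5: (5990827771012465337616001,267917962749548332043592)∘(930249,41602) = (930249·5990827771012465337616001+500·41602·267917962749548332043592, 930249·267917962749548332043592+41602·5990827771012465337616001) = (11145923086309929722690704506249,498460833859465169310720288010)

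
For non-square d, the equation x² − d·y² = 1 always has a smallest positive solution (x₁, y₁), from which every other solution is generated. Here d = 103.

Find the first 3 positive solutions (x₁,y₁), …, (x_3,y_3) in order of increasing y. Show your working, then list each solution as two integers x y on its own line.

227528 22419
103537981567 10201900464
47115579739725224 4642436017523565

[10; 6,1,2,1,1,9,1,1,2,1,6,20] for √103; ℓ=12 ⇒ convergent index 11
step 0: (10, 1)  from 10·(1,0) + (0,1)
…
step 2: (71, 7)  from 1·(61,6) + (10,1)
…
step 7: (5044, 497)  from 1·(4567,450) + (477,47)
step 8: (9611, 947)  from 1·(5044,497) + (4567,450)
step 9: (24266, 2391)  from 2·(9611,947) + (5044,497)
step 10: (33877, 3338)  from 1·(24266,2391) + (9611,947)
step 11: (227528, 22419)  from 6·(33877,3338) + (24266,2391)
→ (227528, 22419).  Check: 227528²=51768990784, 103·22419²=51768990783, difference 1.
n=2: (227528,22419)∘(227528,22419) = (227528·227528+103·22419·22419, 227528·22419+22419·227528) = (103537981567,10201900464)
n=3: (103537981567,10201900464)∘(227528,22419) = (227528·103537981567+103·22419·10201900464, 227528·10201900464+22419·103537981567) = (47115579739725224,4642436017523565)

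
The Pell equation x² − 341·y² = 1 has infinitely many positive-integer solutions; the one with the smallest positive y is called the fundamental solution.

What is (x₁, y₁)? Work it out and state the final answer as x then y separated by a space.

10626551 575460

d=341: √d = [18; 2,6,1,8,2,…,6,2,36] (ℓ=14, even), read p_13/q_13
i=0: a=18 ⇒ p=18, q=1
i=1: a=2 ⇒ p=37, q=2
i=2: a=6 ⇒ p=240, q=13
i=3: a=1 ⇒ p=277, q=15
i=4: a=8 ⇒ p=2456, q=133
i=5: a=2 ⇒ p=5189, q=281
i=6: a=1 ⇒ p=7645, q=414
i=7: a=2 ⇒ p=20479, q=1109
i=8: a=1 ⇒ p=28124, q=1523
i=9: a=2 ⇒ p=76727, q=4155
i=10: a=8 ⇒ p=641940, q=34763
i=11: a=1 ⇒ p=718667, q=38918
i=12: a=6 ⇒ p=4953942, q=268271
i=13: a=2 ⇒ p=10626551, q=575460
fundamental: x₁=10626551, y₁=575460  (since 112923586155601 − 341·331154211600 = 1)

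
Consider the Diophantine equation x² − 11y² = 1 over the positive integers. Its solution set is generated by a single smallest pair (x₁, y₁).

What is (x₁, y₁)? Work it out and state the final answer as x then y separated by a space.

√11 = [3; 3,6, …], period ℓ=2 (even) → k=1
k=0  a_k=3  p_k/q_k = 3/1
k=1  a_k=3  p_k/q_k = 10/3
(x₁, y₁) = (10, 3);  10² − 11·3² = 1 ✓

10 3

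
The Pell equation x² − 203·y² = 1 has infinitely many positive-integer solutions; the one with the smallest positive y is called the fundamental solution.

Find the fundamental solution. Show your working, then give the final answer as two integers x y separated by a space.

√203 → a₀=14, period (4,28); ℓ=2 even so k=1
k=0  a_k=14  p_k/q_k = 14/1
k=1  a_k=4  p_k/q_k = 57/4
→ (57, 4).  Check: 57²=3249, 203·4²=3248, difference 1.

57 4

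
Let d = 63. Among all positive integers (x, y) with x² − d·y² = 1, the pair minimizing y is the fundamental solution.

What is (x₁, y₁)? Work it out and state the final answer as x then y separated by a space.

[7; 1,14] for √63; ℓ=2 ⇒ convergent index 1
a_0=7:  p_0=7·1+0=7,  q_0=7·0+1=1
a_1=1:  p_1=1·7+1=8,  q_1=1·1+0=1
→ (8, 1).  Check: 8²=64, 63·1²=63, difference 1.

8 1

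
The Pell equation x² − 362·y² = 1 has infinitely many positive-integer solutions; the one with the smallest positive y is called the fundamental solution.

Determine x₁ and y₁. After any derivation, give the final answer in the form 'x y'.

√362 → a₀=19, period (38); ℓ=1 odd so k=1
a_0=19:  p_0=19·1+0=19,  q_0=19·0+1=1
a_1=38:  p_1=38·19+1=723,  q_1=38·1+0=38
fundamental: x₁=723, y₁=38  (since 522729 − 362·1444 = 1)

723 38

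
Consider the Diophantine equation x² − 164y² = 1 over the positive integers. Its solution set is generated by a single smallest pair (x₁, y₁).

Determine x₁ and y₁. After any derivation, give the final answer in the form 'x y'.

d=164: √d = [12; 1,4,6,4,1,24] (ℓ=6, even), read p_5/q_5
k=0  a_k=12  p_k/q_k = 12/1
k=1  a_k=1  p_k/q_k = 13/1
…
k=3  a_k=6  p_k/q_k = 397/31
k=4  a_k=4  p_k/q_k = 1652/129
k=5  a_k=1  p_k/q_k = 2049/160
fundamental: x₁=2049, y₁=160  (since 4198401 − 164·25600 = 1)

2049 160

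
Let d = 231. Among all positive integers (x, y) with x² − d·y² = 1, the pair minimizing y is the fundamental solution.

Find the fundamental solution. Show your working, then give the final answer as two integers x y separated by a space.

d=231: √d = [15; 5,30] (ℓ=2, even), read p_1/q_1
k=0  a_k=15  p_k/q_k = 15/1
k=1  a_k=5  p_k/q_k = 76/5
(x₁, y₁) = (76, 5);  76² − 231·5² = 1 ✓

76 5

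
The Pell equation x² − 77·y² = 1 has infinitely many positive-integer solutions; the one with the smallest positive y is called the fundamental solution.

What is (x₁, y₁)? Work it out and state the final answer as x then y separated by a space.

351 40

d=77: √d = [8; 1,3,2,3,1,16] (ℓ=6, even), read p_5/q_5
a_0=8:  p_0=8·1+0=8,  q_0=8·0+1=1
a_1=1:  p_1=1·8+1=9,  q_1=1·1+0=1
…
a_4=3:  p_4=3·79+35=272,  q_4=3·9+4=31
a_5=1:  p_5=1·272+79=351,  q_5=1·31+9=40
→ (351, 40).  Check: 351²=123201, 77·40²=123200, difference 1.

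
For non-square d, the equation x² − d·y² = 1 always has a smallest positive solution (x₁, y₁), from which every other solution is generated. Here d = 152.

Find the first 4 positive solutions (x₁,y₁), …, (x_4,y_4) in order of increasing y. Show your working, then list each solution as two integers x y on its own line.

√152 → a₀=12, period (3,24); ℓ=2 even so k=1
k=0  a_k=12  p_k/q_k = 12/1
k=1  a_k=3  p_k/q_k = 37/3
(x₁, y₁) = (37, 3);  37² − 152·3² = 1 ✓
(37+3√152)^2 = 2737 + 222√152
(37+3√152)^3 = 202501 + 16425√152
(37+3√152)^4 = 14982337 + 1215228√152

37 3
2737 222
202501 16425
14982337 1215228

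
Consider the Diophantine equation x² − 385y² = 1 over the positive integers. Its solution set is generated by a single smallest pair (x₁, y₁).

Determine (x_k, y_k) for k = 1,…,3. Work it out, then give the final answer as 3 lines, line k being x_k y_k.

√385 = [19; 1,1,1,1,1,…,1,1,38, …], period ℓ=16 (even) → k=15
step 0: (19, 1)  from 19·(1,0) + (0,1)
…
step 2: (39, 2)  from 1·(20,1) + (19,1)
step 3: (59, 3)  from 1·(39,2) + (20,1)
…
step 5: (157, 8)  from 1·(98,5) + (59,3)
…
step 7: (726, 37)  from 1·(569,29) + (157,8)
…
step 11: (13009, 663)  from 1·(10262,523) + (2747,140)
…
step 13: (36280, 1849)  from 1·(23271,1186) + (13009,663)
step 14: (59551, 3035)  from 1·(36280,1849) + (23271,1186)
step 15: (95831, 4884)  from 1·(59551,3035) + (36280,1849)
(x₁, y₁) = (95831, 4884);  95831² − 385·4884² = 1 ✓
n=2: (95831,4884)∘(95831,4884) = (95831·95831+385·4884·4884, 95831·4884+4884·95831) = (18367161121,936077208)
n=3: (18367161121,936077208)∘(95831,4884) = (95831·18367161121+385·4884·936077208, 95831·936077208+4884·18367161121) = (3520286834677271,179410429834812)

95831 4884
18367161121 936077208
3520286834677271 179410429834812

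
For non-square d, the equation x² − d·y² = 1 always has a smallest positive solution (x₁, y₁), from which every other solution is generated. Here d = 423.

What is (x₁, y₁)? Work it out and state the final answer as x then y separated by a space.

[20; 1,1,3,4,3,1,1,40] for √423; ℓ=8 ⇒ convergent index 7
a_0=20:  p_0=20·1+0=20,  q_0=20·0+1=1
…
a_2=1:  p_2=1·21+20=41,  q_2=1·1+1=2
a_3=3:  p_3=3·41+21=144,  q_3=3·2+1=7
a_4=4:  p_4=4·144+41=617,  q_4=4·7+2=30
…
a_6=1:  p_6=1·1995+617=2612,  q_6=1·97+30=127
a_7=1:  p_7=1·2612+1995=4607,  q_7=1·127+97=224
→ (4607, 224).  Check: 4607²=21224449, 423·224²=21224448, difference 1.

4607 224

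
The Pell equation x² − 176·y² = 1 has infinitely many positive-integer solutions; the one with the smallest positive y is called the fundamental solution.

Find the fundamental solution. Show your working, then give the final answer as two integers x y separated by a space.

199 15

d=176: √d = [13; 3,1,3,26] (ℓ=4, even), read p_3/q_3
k=0  a_k=13  p_k/q_k = 13/1
k=1  a_k=3  p_k/q_k = 40/3
k=2  a_k=1  p_k/q_k = 53/4
k=3  a_k=3  p_k/q_k = 199/15
(x₁, y₁) = (199, 15);  199² − 176·15² = 1 ✓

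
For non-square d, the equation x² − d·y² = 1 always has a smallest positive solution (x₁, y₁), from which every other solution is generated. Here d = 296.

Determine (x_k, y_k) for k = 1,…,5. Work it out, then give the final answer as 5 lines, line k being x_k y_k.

3699 215
27365201 1590570
202447753299 11767036645
1497708451540801 87052535509140
11080046922051092499 644014645929581075

√296 → a₀=17, period (4,1,7,1,4,34); ℓ=6 even so k=5
a_0=17:  p_0=17·1+0=17,  q_0=17·0+1=1
a_1=4:  p_1=4·17+1=69,  q_1=4·1+0=4
…
a_3=7:  p_3=7·86+69=671,  q_3=7·5+4=39
a_4=1:  p_4=1·671+86=757,  q_4=1·39+5=44
a_5=4:  p_5=4·757+671=3699,  q_5=4·44+39=215
→ (3699, 215).  Check: 3699²=13682601, 296·215²=13682600, difference 1.
k=2:  x_2 = 3699·3699+296·215·215 = 27365201,  y_2 = 3699·215+215·3699 = 1590570
k=3:  x_3 = 3699·27365201+296·215·1590570 = 202447753299,  y_3 = 3699·1590570+215·27365201 = 11767036645
k=4:  x_4 = 3699·202447753299+296·215·11767036645 = 1497708451540801,  y_4 = 3699·11767036645+215·202447753299 = 87052535509140
k=5:  x_5 = 3699·1497708451540801+296·215·87052535509140 = 11080046922051092499,  y_5 = 3699·87052535509140+215·1497708451540801 = 644014645929581075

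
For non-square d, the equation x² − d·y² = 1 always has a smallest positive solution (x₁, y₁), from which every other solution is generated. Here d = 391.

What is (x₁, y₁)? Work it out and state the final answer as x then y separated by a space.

7338680 371133

d=391: √d = [19; 1,3,2,2,1,…,3,1,38] (ℓ=16, even), read p_15/q_15
step 0: (19, 1)  from 19·(1,0) + (0,1)
…
step 2: (79, 4)  from 3·(20,1) + (19,1)
…
step 4: (435, 22)  from 2·(178,9) + (79,4)
step 5: (613, 31)  from 1·(435,22) + (178,9)
step 6: (1048, 53)  from 1·(613,31) + (435,22)
step 7: (2709, 137)  from 2·(1048,53) + (613,31)
step 8: (52519, 2656)  from 19·(2709,137) + (1048,53)
step 9: (107747, 5449)  from 2·(52519,2656) + (2709,137)
…
step 11: (268013, 13554)  from 1·(160266,8105) + (107747,5449)
step 12: (696292, 35213)  from 2·(268013,13554) + (160266,8105)
…
step 14: (5678083, 287153)  from 3·(1660597,83980) + (696292,35213)
step 15: (7338680, 371133)  from 1·(5678083,287153) + (1660597,83980)
(x₁, y₁) = (7338680, 371133);  7338680² − 391·371133² = 1 ✓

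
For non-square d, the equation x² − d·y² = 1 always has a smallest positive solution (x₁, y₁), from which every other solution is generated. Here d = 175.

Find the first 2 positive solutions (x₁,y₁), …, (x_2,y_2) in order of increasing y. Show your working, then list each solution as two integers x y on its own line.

√175 = [13; 4,2,1,2,4,26, …], period ℓ=6 (even) → k=5
k=0  a_k=13  p_k/q_k = 13/1
…
k=2  a_k=2  p_k/q_k = 119/9
k=3  a_k=1  p_k/q_k = 172/13
k=4  a_k=2  p_k/q_k = 463/35
k=5  a_k=4  p_k/q_k = 2024/153
(x₁, y₁) = (2024, 153);  2024² − 175·153² = 1 ✓
(x_2, y_2) = (2024·2024 + 175·153·153, 2024·153 + 153·2024) = (8193151, 619344)

2024 153
8193151 619344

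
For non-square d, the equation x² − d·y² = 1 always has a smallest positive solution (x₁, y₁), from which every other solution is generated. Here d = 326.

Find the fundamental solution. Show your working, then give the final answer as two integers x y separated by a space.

325 18

d=326: √d = [18; 18,36] (ℓ=2, even), read p_1/q_1
a_0=18:  p_0=18·1+0=18,  q_0=18·0+1=1
a_1=18:  p_1=18·18+1=325,  q_1=18·1+0=18
(x₁, y₁) = (325, 18);  325² − 326·18² = 1 ✓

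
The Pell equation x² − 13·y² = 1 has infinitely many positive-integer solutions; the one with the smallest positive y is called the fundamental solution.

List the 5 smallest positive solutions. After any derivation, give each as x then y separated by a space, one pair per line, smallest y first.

649 180
842401 233640
1093435849 303264540
1419278889601 393637139280
1842222905266249 510940703520900

[3; 1,1,1,1,6] for √13; ℓ=5 ⇒ convergent index 9
i=0: a=3 ⇒ p=3, q=1
i=1: a=1 ⇒ p=4, q=1
i=2: a=1 ⇒ p=7, q=2
i=3: a=1 ⇒ p=11, q=3
i=4: a=1 ⇒ p=18, q=5
i=5: a=6 ⇒ p=119, q=33
i=6: a=1 ⇒ p=137, q=38
i=7: a=1 ⇒ p=256, q=71
i=8: a=1 ⇒ p=393, q=109
i=9: a=1 ⇒ p=649, q=180
(x₁, y₁) = (649, 180);  649² − 13·180² = 1 ✓
(x_2, y_2) = (649·649 + 13·180·180, 649·180 + 180·649) = (842401, 233640)
(x_3, y_3) = (649·842401 + 13·180·233640, 649·233640 + 180·842401) = (1093435849, 303264540)
(x_4, y_4) = (649·1093435849 + 13·180·303264540, 649·303264540 + 180·1093435849) = (1419278889601, 393637139280)
(x_5, y_5) = (649·1419278889601 + 13·180·393637139280, 649·393637139280 + 180·1419278889601) = (1842222905266249, 510940703520900)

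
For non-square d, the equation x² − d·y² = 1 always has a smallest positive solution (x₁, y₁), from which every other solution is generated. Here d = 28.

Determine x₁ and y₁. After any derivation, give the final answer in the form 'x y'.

127 24

√28 → a₀=5, period (3,2,3,10); ℓ=4 even so k=3
k=0  a_k=5  p_k/q_k = 5/1
k=1  a_k=3  p_k/q_k = 16/3
k=2  a_k=2  p_k/q_k = 37/7
k=3  a_k=3  p_k/q_k = 127/24
(x₁, y₁) = (127, 24);  127² − 28·24² = 1 ✓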